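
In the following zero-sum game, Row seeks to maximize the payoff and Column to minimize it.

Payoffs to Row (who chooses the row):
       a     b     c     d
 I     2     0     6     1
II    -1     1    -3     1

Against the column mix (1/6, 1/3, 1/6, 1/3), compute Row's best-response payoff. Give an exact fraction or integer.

5/3

I: (2)·(1/6) + (0)·(1/3) + (6)·(1/6) + (1)·(1/3) = 5/3.
II: (-1)·(1/6) + (1)·(1/3) + (-3)·(1/6) + (1)·(1/3) = 0.
The best pure response is I with expected payoff 5/3.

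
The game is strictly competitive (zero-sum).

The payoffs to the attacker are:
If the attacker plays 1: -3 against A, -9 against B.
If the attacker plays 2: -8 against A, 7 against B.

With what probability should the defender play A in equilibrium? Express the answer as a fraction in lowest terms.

Row minima are -9 and -8, so the attacker's maximin is -8; column maxima are -3 and 7, so the defender's minimax is -3. These differ, so the equilibrium is in mixed strategies.
Let the defender play A with probability q. The attacker is indifferent when −3q − 9(1−q) = −8q + 7(1−q), giving q = 16/21.

16/21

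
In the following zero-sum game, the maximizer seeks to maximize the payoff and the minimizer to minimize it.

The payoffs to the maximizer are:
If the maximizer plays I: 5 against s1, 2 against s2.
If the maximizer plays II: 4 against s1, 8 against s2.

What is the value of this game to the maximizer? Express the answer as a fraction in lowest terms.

Row minima are 2 and 4, so the maximizer's maximin is 4; column maxima are 5 and 8, so the minimizer's minimax is 5. These differ, so the equilibrium is in mixed strategies.
Let the maximizer play I with probability p. The minimizer is indifferent when 5p + 4(1−p) = 2p + 8(1−p), giving p = 4/7.
Let the minimizer play s1 with probability q. The maximizer is indifferent when 5q + 2(1−q) = 4q + 8(1−q), giving q = 6/7.
The value is 5·(6/7) + (2)·(1/7) = 32/7.

32/7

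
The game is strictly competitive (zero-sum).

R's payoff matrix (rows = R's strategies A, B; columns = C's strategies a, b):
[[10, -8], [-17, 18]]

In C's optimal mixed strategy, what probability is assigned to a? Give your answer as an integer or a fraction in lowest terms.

26/53

Row minima are -8 and -17, so R's maximin is -8; column maxima are 10 and 18, so C's minimax is 10. These differ, so the equilibrium is in mixed strategies.
Let C play a with probability q. R is indifferent when 10q − 8(1−q) = −17q + 18(1−q), giving q = 26/53.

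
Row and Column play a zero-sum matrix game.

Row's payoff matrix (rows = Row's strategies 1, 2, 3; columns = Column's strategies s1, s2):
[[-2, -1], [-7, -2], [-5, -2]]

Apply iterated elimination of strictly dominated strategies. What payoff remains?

Row 2 is strictly dominated by row 1 (-2>-7, -1>-2); eliminate 2.
Row 3 is strictly dominated by row 1 (-2>-5, -1>-2); eliminate 3.
Column s2 is strictly dominated by s1 for Column (-2<-1); eliminate s2.
Only (1, s1) remains, with payoff -2.

-2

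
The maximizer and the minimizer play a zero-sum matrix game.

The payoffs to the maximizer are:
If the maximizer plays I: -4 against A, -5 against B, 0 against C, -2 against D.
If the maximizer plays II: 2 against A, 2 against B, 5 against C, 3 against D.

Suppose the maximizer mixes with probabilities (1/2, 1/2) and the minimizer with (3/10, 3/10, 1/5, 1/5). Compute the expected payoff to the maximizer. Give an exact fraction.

Against (3/10, 3/10, 1/5, 1/5), each row's expected payoff is I: -31/10; II: 14/5.
Taking the (1/2, 1/2)-weighted average: (1/2)·(-31/10) + (1/2)·(14/5) = -3/20.

-3/20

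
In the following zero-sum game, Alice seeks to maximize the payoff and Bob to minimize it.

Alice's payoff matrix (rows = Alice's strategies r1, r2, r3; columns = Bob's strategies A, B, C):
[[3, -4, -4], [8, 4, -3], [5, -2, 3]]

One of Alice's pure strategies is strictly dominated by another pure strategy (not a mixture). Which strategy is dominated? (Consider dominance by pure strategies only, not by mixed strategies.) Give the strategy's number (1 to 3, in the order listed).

1

Compare r1 with r2: 8 > 3, 4 > -4, -3 > -4.
So r2 strictly dominates r1 for Alice; r1 is strictly dominated.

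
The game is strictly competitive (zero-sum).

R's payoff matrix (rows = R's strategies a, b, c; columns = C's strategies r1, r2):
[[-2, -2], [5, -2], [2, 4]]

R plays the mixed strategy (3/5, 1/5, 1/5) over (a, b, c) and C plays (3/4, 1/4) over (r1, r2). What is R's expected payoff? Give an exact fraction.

-1/20

Against (3/4, 1/4), each row's expected payoff is a: -2; b: 13/4; c: 5/2.
Taking the (3/5, 1/5, 1/5)-weighted average: (3/5)·(-2) + (1/5)·(13/4) + (1/5)·(5/2) = -1/20.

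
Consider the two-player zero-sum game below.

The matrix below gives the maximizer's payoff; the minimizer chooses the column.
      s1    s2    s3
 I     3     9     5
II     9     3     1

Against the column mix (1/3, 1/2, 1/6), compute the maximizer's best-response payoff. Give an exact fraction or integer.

19/3

I: (3)·(1/3) + (9)·(1/2) + (5)·(1/6) = 19/3.
II: (9)·(1/3) + (3)·(1/2) + (1)·(1/6) = 14/3.
The best pure response is I with expected payoff 19/3.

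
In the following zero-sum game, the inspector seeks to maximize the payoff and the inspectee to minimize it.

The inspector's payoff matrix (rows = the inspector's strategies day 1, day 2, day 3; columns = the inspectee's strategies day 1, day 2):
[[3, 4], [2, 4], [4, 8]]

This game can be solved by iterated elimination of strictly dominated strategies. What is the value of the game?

Column day 2 is strictly dominated by day 1 for the inspectee (3<4, 2<4, 4<8); eliminate day 2.
Row day 2 is strictly dominated by row day 1 (3>2); eliminate day 2.
Row day 1 is strictly dominated by row day 3 (4>3); eliminate day 1.
Only (day 3, day 1) remains, with payoff 4.

4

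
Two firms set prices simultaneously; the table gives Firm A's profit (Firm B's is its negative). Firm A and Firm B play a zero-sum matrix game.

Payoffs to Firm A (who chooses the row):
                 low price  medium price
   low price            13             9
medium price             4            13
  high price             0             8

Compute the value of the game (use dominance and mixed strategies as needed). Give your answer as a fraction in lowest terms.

133/13

Row high price is strictly dominated by row medium price, so Firm A never plays it.
The remaining 2×2 game on (low price, medium price) × (low price, medium price) has no saddle point. Let Firm A play low price with probability p; indifference gives 13p + 4(1−p) = 9p + 13(1−p), so p = 9/13.
Similarly Firm B's optimal q on low price is 4/13, and the value is 13·(4/13) + (9)·(9/13) = 133/13.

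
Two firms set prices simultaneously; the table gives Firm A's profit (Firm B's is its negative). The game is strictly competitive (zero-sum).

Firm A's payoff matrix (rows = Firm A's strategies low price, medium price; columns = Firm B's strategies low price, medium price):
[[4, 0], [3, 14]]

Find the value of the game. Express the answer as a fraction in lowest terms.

Row minima are 0 and 3, so Firm A's maximin is 3; column maxima are 4 and 14, so Firm B's minimax is 4. These differ, so the equilibrium is in mixed strategies.
Let Firm A play low price with probability p. Firm B is indifferent when 4p + 3(1−p) = 14(1−p), giving p = 11/15.
Let Firm B play low price with probability q. Firm A is indifferent when 4q = 3q + 14(1−q), giving q = 14/15.
The value is 4·(14/15) + (0)·(1/15) = 56/15.

56/15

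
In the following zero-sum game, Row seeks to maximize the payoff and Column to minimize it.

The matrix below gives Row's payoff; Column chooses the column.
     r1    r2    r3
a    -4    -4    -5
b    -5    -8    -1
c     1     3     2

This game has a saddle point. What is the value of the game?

Row minima: -5, -8, 1 → Row's maximin is 1.
Column maxima: 1, 3, 2 → Column's minimax is 1.
They coincide at (c, r1), so the value is 1.

1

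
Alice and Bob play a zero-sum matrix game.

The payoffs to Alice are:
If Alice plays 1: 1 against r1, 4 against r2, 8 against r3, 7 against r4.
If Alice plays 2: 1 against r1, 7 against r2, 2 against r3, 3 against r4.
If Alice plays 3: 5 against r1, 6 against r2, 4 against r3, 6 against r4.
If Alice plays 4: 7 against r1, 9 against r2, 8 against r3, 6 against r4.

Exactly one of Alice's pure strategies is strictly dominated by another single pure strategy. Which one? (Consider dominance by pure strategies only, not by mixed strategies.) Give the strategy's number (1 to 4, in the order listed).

2

Compare 2 with 4: 7 > 1, 9 > 7, 8 > 2, 6 > 3.
So 4 strictly dominates 2 for Alice; 2 is strictly dominated.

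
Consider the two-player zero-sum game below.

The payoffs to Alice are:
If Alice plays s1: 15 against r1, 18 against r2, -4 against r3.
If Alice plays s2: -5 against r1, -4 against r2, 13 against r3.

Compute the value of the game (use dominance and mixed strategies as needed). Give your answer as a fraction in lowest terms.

175/37

Column r2 is strictly dominated by r1 for Bob (it gives Alice more in every row).
The remaining 2×2 game on (s1, s2) × (r1, r3) has no saddle point. Let Alice play s1 with probability p; indifference gives 15p − 5(1−p) = −4p + 13(1−p), so p = 18/37.
Similarly Bob's optimal q on r1 is 17/37, and the value is 15·(17/37) + (-4)·(20/37) = 175/37.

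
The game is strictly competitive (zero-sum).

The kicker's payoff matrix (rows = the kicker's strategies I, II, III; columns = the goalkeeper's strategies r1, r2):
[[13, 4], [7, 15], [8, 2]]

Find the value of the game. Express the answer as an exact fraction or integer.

167/17

Row III is strictly dominated by row I, so the kicker never plays it.
The remaining 2×2 game on (I, II) × (r1, r2) has no saddle point. Let the kicker play I with probability p; indifference gives 13p + 7(1−p) = 4p + 15(1−p), so p = 8/17.
Similarly the goalkeeper's optimal q on r1 is 11/17, and the value is 13·(11/17) + (4)·(6/17) = 167/17.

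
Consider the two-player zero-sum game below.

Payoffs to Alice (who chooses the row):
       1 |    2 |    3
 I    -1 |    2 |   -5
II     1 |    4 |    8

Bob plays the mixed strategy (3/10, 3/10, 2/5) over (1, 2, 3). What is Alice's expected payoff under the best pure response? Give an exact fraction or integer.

I: (-1)·(3/10) + (2)·(3/10) + (-5)·(2/5) = -17/10.
II: (1)·(3/10) + (4)·(3/10) + (8)·(2/5) = 47/10.
The best pure response is II with expected payoff 47/10.

47/10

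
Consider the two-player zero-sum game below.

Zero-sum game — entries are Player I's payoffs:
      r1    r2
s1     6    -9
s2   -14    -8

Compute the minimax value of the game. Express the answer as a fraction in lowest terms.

Row minima are -9 and -14, so Player I's maximin is -9; column maxima are 6 and -8, so Player II's minimax is -8. These differ, so the equilibrium is in mixed strategies.
Let Player I play s1 with probability p. Player II is indifferent when 6p − 14(1−p) = −9p − 8(1−p), giving p = 2/7.
Let Player II play r1 with probability q. Player I is indifferent when 6q − 9(1−q) = −14q − 8(1−q), giving q = 1/21.
The value is 6·(1/21) + (-9)·(20/21) = -58/7.

-58/7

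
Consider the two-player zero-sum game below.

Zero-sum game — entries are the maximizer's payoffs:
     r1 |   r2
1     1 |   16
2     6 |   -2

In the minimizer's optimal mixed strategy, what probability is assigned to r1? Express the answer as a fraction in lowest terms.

18/23

Row minima are 1 and -2, so the maximizer's maximin is 1; column maxima are 6 and 16, so the minimizer's minimax is 6. These differ, so the equilibrium is in mixed strategies.
Let the minimizer play r1 with probability q. The maximizer is indifferent when q + 16(1−q) = 6q − 2(1−q), giving q = 18/23.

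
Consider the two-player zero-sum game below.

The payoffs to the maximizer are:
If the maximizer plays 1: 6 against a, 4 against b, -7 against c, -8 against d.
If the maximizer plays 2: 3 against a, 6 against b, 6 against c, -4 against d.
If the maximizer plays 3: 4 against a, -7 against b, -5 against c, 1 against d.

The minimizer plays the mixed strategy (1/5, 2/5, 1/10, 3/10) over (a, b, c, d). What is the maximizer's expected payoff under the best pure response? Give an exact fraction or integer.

1: (6)·(1/5) + (4)·(2/5) + (-7)·(1/10) + (-8)·(3/10) = -3/10.
2: (3)·(1/5) + (6)·(2/5) + (6)·(1/10) + (-4)·(3/10) = 12/5.
3: (4)·(1/5) + (-7)·(2/5) + (-5)·(1/10) + (1)·(3/10) = -11/5.
The best pure response is 2 with expected payoff 12/5.

12/5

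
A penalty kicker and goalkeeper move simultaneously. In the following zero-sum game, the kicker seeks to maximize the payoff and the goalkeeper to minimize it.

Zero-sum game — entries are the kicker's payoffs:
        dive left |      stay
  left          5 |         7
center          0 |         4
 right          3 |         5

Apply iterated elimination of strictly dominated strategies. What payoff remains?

Column stay is strictly dominated by dive left for the goalkeeper (5<7, 0<4, 3<5); eliminate stay.
Row center is strictly dominated by row left (5>0); eliminate center.
Row right is strictly dominated by row left (5>3); eliminate right.
Only (left, dive left) remains, with payoff 5.

5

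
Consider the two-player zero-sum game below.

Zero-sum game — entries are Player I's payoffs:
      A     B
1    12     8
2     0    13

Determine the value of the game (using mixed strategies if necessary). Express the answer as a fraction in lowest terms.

156/17

Row minima are 8 and 0, so Player I's maximin is 8; column maxima are 12 and 13, so Player II's minimax is 12. These differ, so the equilibrium is in mixed strategies.
Let Player I play 1 with probability p. Player II is indifferent when 12p = 8p + 13(1−p), giving p = 13/17.
Let Player II play A with probability q. Player I is indifferent when 12q + 8(1−q) = 13(1−q), giving q = 5/17.
The value is 12·(5/17) + (8)·(12/17) = 156/17.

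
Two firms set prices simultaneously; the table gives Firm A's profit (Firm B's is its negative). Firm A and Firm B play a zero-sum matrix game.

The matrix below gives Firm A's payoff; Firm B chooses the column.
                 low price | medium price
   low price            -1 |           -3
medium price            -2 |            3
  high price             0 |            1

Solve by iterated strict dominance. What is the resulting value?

0

Row low price is strictly dominated by row high price (0>-1, 1>-3); eliminate low price.
Column medium price is strictly dominated by low price for Firm B (-2<3, 0<1); eliminate medium price.
Row medium price is strictly dominated by row high price (0>-2); eliminate medium price.
Only (high price, low price) remains, with payoff 0.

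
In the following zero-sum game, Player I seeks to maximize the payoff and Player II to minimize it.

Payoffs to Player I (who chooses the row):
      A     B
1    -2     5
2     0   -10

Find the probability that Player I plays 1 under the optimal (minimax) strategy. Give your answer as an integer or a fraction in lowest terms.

Row minima are -2 and -10, so Player I's maximin is -2; column maxima are 0 and 5, so Player II's minimax is 0. These differ, so the equilibrium is in mixed strategies.
Let Player I play 1 with probability p. Player II is indifferent when −2p = 5p − 10(1−p), giving p = 10/17.

10/17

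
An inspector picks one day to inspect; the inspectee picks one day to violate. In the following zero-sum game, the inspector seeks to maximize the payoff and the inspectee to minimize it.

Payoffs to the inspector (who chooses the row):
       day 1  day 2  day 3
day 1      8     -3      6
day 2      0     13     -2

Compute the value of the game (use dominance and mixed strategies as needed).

3

Column day 1 is strictly dominated by day 3 for the inspectee (it gives the inspector more in every row).
The remaining 2×2 game on (day 1, day 2) × (day 2, day 3) has no saddle point. Let the inspector play day 1 with probability p; indifference gives −3p + 13(1−p) = 6p − 2(1−p), so p = 5/8.
Similarly the inspectee's optimal q on day 2 is 1/3, and the value is -3·(1/3) + (6)·(2/3) = 3.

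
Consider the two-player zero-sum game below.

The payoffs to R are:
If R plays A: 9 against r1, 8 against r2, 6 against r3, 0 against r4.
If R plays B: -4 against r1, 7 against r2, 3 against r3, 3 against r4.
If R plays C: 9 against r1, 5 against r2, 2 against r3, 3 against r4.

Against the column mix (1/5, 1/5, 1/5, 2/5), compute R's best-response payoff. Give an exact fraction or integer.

23/5

A: (9)·(1/5) + (8)·(1/5) + (6)·(1/5) + (0)·(2/5) = 23/5.
B: (-4)·(1/5) + (7)·(1/5) + (3)·(1/5) + (3)·(2/5) = 12/5.
C: (9)·(1/5) + (5)·(1/5) + (2)·(1/5) + (3)·(2/5) = 22/5.
The best pure response is A with expected payoff 23/5.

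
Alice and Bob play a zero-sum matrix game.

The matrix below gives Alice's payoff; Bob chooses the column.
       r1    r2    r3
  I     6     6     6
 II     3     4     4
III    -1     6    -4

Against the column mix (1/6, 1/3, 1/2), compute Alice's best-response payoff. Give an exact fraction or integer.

I: (6)·(1/6) + (6)·(1/3) + (6)·(1/2) = 6.
II: (3)·(1/6) + (4)·(1/3) + (4)·(1/2) = 23/6.
III: (-1)·(1/6) + (6)·(1/3) + (-4)·(1/2) = -1/6.
The best pure response is I with expected payoff 6.

6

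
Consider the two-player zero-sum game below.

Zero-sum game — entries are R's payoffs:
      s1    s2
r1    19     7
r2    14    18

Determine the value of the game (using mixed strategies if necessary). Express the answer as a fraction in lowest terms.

Row minima are 7 and 14, so R's maximin is 14; column maxima are 19 and 18, so C's minimax is 18. These differ, so the equilibrium is in mixed strategies.
Let R play r1 with probability p. C is indifferent when 19p + 14(1−p) = 7p + 18(1−p), giving p = 1/4.
Let C play s1 with probability q. R is indifferent when 19q + 7(1−q) = 14q + 18(1−q), giving q = 11/16.
The value is 19·(11/16) + (7)·(5/16) = 61/4.

61/4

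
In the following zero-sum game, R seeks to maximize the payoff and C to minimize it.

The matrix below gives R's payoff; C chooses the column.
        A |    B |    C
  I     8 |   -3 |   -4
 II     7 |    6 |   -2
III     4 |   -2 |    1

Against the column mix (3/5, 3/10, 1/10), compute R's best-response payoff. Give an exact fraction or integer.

29/5

I: (8)·(3/5) + (-3)·(3/10) + (-4)·(1/10) = 7/2.
II: (7)·(3/5) + (6)·(3/10) + (-2)·(1/10) = 29/5.
III: (4)·(3/5) + (-2)·(3/10) + (1)·(1/10) = 19/10.
The best pure response is II with expected payoff 29/5.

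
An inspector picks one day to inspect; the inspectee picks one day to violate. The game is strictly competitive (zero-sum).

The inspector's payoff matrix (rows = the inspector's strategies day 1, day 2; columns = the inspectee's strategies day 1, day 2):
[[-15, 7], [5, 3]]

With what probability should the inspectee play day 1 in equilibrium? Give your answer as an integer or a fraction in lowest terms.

Row minima are -15 and 3, so the inspector's maximin is 3; column maxima are 5 and 7, so the inspectee's minimax is 5. These differ, so the equilibrium is in mixed strategies.
Let the inspectee play day 1 with probability q. The inspector is indifferent when −15q + 7(1−q) = 5q + 3(1−q), giving q = 1/6.

1/6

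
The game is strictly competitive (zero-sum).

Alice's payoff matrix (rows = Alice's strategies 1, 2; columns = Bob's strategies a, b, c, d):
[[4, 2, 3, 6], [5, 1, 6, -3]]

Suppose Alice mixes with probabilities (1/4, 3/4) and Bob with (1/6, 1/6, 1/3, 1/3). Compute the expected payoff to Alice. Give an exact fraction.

5/2

Against (1/6, 1/6, 1/3, 1/3), each row's expected payoff is 1: 4; 2: 2.
Taking the (1/4, 3/4)-weighted average: (1/4)·(4) + (3/4)·(2) = 5/2.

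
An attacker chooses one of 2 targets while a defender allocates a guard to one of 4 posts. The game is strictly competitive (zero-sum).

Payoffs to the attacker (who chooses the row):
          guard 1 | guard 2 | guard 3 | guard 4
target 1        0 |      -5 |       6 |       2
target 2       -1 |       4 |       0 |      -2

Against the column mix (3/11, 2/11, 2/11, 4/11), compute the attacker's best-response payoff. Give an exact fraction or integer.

target 1: (0)·(3/11) + (-5)·(2/11) + (6)·(2/11) + (2)·(4/11) = 10/11.
target 2: (-1)·(3/11) + (4)·(2/11) + (0)·(2/11) + (-2)·(4/11) = -3/11.
The best pure response is target 1 with expected payoff 10/11.

10/11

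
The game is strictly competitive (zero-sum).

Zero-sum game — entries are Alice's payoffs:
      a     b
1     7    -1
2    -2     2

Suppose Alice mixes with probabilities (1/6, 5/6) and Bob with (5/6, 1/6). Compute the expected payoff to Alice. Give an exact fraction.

-1/6

Against (5/6, 1/6), each row's expected payoff is 1: 17/3; 2: -4/3.
Taking the (1/6, 5/6)-weighted average: (1/6)·(17/3) + (5/6)·(-4/3) = -1/6.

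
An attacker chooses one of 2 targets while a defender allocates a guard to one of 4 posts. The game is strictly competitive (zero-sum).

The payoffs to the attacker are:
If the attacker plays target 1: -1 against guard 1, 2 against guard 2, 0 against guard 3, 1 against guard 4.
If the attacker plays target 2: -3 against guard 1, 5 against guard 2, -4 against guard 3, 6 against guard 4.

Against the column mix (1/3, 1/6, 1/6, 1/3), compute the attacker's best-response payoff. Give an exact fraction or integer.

7/6

target 1: (-1)·(1/3) + (2)·(1/6) + (0)·(1/6) + (1)·(1/3) = 1/3.
target 2: (-3)·(1/3) + (5)·(1/6) + (-4)·(1/6) + (6)·(1/3) = 7/6.
The best pure response is target 2 with expected payoff 7/6.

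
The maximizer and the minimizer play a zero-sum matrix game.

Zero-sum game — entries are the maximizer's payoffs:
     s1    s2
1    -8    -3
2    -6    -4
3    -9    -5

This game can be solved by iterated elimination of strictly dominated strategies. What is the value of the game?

-6

Column s2 is strictly dominated by s1 for the minimizer (-8<-3, -6<-4, -9<-5); eliminate s2.
Row 1 is strictly dominated by row 2 (-6>-8); eliminate 1.
Row 3 is strictly dominated by row 2 (-6>-9); eliminate 3.
Only (2, s1) remains, with payoff -6.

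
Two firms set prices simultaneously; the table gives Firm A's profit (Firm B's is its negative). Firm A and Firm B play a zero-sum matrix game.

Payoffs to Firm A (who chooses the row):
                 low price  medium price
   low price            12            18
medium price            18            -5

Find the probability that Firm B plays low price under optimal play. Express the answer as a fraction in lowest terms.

Row minima are 12 and -5, so Firm A's maximin is 12; column maxima are 18 and 18, so Firm B's minimax is 18. These differ, so the equilibrium is in mixed strategies.
Let Firm B play low price with probability q. Firm A is indifferent when 12q + 18(1−q) = 18q − 5(1−q), giving q = 23/29.

23/29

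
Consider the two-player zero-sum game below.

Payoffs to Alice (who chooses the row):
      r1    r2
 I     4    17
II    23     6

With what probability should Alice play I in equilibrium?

17/30

Row minima are 4 and 6, so Alice's maximin is 6; column maxima are 23 and 17, so Bob's minimax is 17. These differ, so the equilibrium is in mixed strategies.
Let Alice play I with probability p. Bob is indifferent when 4p + 23(1−p) = 17p + 6(1−p), giving p = 17/30.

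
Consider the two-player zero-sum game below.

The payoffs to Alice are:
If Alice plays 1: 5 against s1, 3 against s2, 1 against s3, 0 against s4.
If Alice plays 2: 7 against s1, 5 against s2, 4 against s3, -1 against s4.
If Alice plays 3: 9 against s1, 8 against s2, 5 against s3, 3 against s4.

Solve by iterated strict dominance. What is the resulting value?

Column s2 is strictly dominated by s3 for Bob (1<3, 4<5, 5<8); eliminate s2.
Row 1 is strictly dominated by row 3 (9>5, 5>1, 3>0); eliminate 1.
Row 2 is strictly dominated by row 3 (9>7, 5>4, 3>-1); eliminate 2.
Column s3 is strictly dominated by s4 for Bob (3<5); eliminate s3.
Column s1 is strictly dominated by s4 for Bob (3<9); eliminate s1.
Only (3, s4) remains, with payoff 3.

3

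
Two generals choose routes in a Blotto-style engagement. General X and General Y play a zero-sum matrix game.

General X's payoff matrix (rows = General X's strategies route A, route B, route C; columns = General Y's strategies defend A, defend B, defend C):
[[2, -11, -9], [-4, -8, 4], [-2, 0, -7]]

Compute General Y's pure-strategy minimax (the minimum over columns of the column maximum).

0

The worst case (largest entry) in each column is defend A: 2, defend B: 0, defend C: 4.
The best (smallest) of these is 0.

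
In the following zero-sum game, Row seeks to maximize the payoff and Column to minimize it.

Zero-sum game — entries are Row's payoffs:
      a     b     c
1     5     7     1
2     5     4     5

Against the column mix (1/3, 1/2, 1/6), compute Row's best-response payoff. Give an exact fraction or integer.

1: (5)·(1/3) + (7)·(1/2) + (1)·(1/6) = 16/3.
2: (5)·(1/3) + (4)·(1/2) + (5)·(1/6) = 9/2.
The best pure response is 1 with expected payoff 16/3.

16/3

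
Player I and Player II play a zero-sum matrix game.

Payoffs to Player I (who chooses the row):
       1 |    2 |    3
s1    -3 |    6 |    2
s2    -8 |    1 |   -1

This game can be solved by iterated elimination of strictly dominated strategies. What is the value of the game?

-3

Column 3 is strictly dominated by 1 for Player II (-3<2, -8<-1); eliminate 3.
Row s2 is strictly dominated by row s1 (-3>-8, 6>1); eliminate s2.
Column 2 is strictly dominated by 1 for Player II (-3<6); eliminate 2.
Only (s1, 1) remains, with payoff -3.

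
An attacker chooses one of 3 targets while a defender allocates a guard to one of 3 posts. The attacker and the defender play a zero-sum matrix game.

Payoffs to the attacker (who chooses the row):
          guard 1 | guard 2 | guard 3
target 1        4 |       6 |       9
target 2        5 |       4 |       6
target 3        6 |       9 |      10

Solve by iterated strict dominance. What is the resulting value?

Row target 1 is strictly dominated by row target 3 (6>4, 9>6, 10>9); eliminate target 1.
Column guard 3 is strictly dominated by guard 1 for the defender (5<6, 6<10); eliminate guard 3.
Row target 2 is strictly dominated by row target 3 (6>5, 9>4); eliminate target 2.
Column guard 2 is strictly dominated by guard 1 for the defender (6<9); eliminate guard 2.
Only (target 3, guard 1) remains, with payoff 6.

6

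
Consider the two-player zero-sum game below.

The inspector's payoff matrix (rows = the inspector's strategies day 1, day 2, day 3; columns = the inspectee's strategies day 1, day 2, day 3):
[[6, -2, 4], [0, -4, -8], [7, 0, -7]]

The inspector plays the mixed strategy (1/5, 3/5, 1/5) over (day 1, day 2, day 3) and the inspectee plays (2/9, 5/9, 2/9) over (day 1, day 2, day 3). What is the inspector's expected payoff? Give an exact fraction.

Against (2/9, 5/9, 2/9), each row's expected payoff is day 1: 10/9; day 2: -4; day 3: 0.
Taking the (1/5, 3/5, 1/5)-weighted average: (1/5)·(10/9) + (3/5)·(-4) + (1/5)·(0) = -98/45.

-98/45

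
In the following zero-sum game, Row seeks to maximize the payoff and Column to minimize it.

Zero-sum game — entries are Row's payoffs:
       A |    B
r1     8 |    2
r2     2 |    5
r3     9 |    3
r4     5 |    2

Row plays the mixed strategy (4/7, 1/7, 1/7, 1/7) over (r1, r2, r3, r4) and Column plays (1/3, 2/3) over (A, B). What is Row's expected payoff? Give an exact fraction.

4

Against (1/3, 2/3), each row's expected payoff is r1: 4; r2: 4; r3: 5; r4: 3.
Taking the (4/7, 1/7, 1/7, 1/7)-weighted average: (4/7)·(4) + (1/7)·(4) + (1/7)·(5) + (1/7)·(3) = 4.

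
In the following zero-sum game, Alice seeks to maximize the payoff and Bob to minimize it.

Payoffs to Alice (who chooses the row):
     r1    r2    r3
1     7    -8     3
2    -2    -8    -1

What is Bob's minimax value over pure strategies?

-8

The worst case (largest entry) in each column is r1: 7, r2: -8, r3: 3.
The best (smallest) of these is -8.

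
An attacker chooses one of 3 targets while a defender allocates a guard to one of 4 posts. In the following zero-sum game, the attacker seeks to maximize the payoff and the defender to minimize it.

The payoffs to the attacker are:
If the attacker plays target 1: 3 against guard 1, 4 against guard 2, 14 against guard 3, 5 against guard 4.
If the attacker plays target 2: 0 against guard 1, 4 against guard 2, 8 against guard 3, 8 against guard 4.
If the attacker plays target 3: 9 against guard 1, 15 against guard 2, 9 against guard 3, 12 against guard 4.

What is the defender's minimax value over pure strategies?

The worst case (largest entry) in each column is guard 1: 9, guard 2: 15, guard 3: 14, guard 4: 12.
The best (smallest) of these is 9.

9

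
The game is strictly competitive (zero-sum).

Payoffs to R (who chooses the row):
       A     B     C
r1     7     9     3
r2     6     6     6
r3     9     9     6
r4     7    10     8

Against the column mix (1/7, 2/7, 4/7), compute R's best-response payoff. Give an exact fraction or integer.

59/7

r1: (7)·(1/7) + (9)·(2/7) + (3)·(4/7) = 37/7.
r2: (6)·(1/7) + (6)·(2/7) + (6)·(4/7) = 6.
r3: (9)·(1/7) + (9)·(2/7) + (6)·(4/7) = 51/7.
r4: (7)·(1/7) + (10)·(2/7) + (8)·(4/7) = 59/7.
The best pure response is r4 with expected payoff 59/7.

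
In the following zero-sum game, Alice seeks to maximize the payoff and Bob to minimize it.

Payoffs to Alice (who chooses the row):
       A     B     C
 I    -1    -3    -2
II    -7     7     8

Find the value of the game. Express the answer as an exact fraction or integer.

-7/4

Column C is strictly dominated by B for Bob (it gives Alice more in every row).
The remaining 2×2 game on (I, II) × (A, B) has no saddle point. Let Alice play I with probability p; indifference gives −p − 7(1−p) = −3p + 7(1−p), so p = 7/8.
Similarly Bob's optimal q on A is 5/8, and the value is -1·(5/8) + (-3)·(3/8) = -7/4.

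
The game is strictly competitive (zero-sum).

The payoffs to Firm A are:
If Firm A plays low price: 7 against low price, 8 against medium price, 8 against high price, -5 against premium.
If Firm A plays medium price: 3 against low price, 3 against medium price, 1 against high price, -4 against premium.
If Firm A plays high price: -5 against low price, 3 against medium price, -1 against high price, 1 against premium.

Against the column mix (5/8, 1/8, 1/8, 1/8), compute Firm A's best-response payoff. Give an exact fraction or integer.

low price: (7)·(5/8) + (8)·(1/8) + (8)·(1/8) + (-5)·(1/8) = 23/4.
medium price: (3)·(5/8) + (3)·(1/8) + (1)·(1/8) + (-4)·(1/8) = 15/8.
high price: (-5)·(5/8) + (3)·(1/8) + (-1)·(1/8) + (1)·(1/8) = -11/4.
The best pure response is low price with expected payoff 23/4.

23/4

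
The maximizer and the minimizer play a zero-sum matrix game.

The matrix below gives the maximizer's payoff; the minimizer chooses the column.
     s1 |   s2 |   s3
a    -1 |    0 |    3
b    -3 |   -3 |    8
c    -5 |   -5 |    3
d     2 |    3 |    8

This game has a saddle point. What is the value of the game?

2

Row minima: -1, -3, -5, 2 → the maximizer's maximin is 2.
Column maxima: 2, 3, 8 → the minimizer's minimax is 2.
They coincide at (d, s1), so the value is 2.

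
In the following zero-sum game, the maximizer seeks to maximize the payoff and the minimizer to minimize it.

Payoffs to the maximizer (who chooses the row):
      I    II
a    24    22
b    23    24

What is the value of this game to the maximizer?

Row minima are 22 and 23, so the maximizer's maximin is 23; column maxima are 24 and 24, so the minimizer's minimax is 24. These differ, so the equilibrium is in mixed strategies.
Let the maximizer play a with probability p. The minimizer is indifferent when 24p + 23(1−p) = 22p + 24(1−p), giving p = 1/3.
Let the minimizer play I with probability q. The maximizer is indifferent when 24q + 22(1−q) = 23q + 24(1−q), giving q = 2/3.
The value is 24·(2/3) + (22)·(1/3) = 70/3.

70/3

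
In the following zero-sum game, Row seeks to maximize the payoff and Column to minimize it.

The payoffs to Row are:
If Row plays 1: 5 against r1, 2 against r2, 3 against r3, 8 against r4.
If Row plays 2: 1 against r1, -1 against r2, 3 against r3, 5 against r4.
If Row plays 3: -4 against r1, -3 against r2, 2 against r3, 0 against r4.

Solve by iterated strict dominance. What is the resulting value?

Column r3 is strictly dominated by r2 for Column (2<3, -1<3, -3<2); eliminate r3.
Column r4 is strictly dominated by r1 for Column (5<8, 1<5, -4<0); eliminate r4.
Row 3 is strictly dominated by row 1 (5>-4, 2>-3); eliminate 3.
Column r1 is strictly dominated by r2 for Column (2<5, -1<1); eliminate r1.
Row 2 is strictly dominated by row 1 (2>-1); eliminate 2.
Only (1, r2) remains, with payoff 2.

2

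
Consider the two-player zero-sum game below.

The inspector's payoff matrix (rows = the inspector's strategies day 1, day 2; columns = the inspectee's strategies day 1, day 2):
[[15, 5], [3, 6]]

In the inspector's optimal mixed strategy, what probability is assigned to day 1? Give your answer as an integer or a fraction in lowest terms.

3/13

Row minima are 5 and 3, so the inspector's maximin is 5; column maxima are 15 and 6, so the inspectee's minimax is 6. These differ, so the equilibrium is in mixed strategies.
Let the inspector play day 1 with probability p. The inspectee is indifferent when 15p + 3(1−p) = 5p + 6(1−p), giving p = 3/13.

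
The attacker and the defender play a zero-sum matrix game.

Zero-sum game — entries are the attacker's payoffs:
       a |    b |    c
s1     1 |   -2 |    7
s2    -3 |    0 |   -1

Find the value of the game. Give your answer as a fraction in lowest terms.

Column c is strictly dominated by a for the defender (it gives the attacker more in every row).
The remaining 2×2 game on (s1, s2) × (a, b) has no saddle point. Let the attacker play s1 with probability p; indifference gives p − 3(1−p) = −2p, so p = 1/2.
Similarly the defender's optimal q on a is 1/3, and the value is 1·(1/3) + (-2)·(2/3) = -1.

-1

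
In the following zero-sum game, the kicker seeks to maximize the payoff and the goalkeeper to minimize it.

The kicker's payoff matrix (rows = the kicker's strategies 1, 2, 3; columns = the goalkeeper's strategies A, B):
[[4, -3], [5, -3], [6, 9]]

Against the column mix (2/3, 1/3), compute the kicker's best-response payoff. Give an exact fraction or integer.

1: (4)·(2/3) + (-3)·(1/3) = 5/3.
2: (5)·(2/3) + (-3)·(1/3) = 7/3.
3: (6)·(2/3) + (9)·(1/3) = 7.
The best pure response is 3 with expected payoff 7.

7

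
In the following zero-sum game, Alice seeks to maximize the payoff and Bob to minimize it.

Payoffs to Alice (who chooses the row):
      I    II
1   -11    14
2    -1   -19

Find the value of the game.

-223/43

Row minima are -11 and -19, so Alice's maximin is -11; column maxima are -1 and 14, so Bob's minimax is -1. These differ, so the equilibrium is in mixed strategies.
Let Alice play 1 with probability p. Bob is indifferent when −11p − (1−p) = 14p − 19(1−p), giving p = 18/43.
Let Bob play I with probability q. Alice is indifferent when −11q + 14(1−q) = −q − 19(1−q), giving q = 33/43.
The value is -11·(33/43) + (14)·(10/43) = -223/43.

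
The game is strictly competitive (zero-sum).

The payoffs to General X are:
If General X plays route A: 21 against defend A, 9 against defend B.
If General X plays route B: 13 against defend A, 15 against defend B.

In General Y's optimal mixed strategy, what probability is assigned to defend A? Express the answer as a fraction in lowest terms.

3/7

Row minima are 9 and 13, so General X's maximin is 13; column maxima are 21 and 15, so General Y's minimax is 15. These differ, so the equilibrium is in mixed strategies.
Let General Y play defend A with probability q. General X is indifferent when 21q + 9(1−q) = 13q + 15(1−q), giving q = 3/7.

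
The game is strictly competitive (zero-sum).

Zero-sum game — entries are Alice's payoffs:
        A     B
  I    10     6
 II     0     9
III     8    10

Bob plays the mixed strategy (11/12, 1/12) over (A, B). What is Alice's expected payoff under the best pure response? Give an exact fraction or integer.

I: (10)·(11/12) + (6)·(1/12) = 29/3.
II: (0)·(11/12) + (9)·(1/12) = 3/4.
III: (8)·(11/12) + (10)·(1/12) = 49/6.
The best pure response is I with expected payoff 29/3.

29/3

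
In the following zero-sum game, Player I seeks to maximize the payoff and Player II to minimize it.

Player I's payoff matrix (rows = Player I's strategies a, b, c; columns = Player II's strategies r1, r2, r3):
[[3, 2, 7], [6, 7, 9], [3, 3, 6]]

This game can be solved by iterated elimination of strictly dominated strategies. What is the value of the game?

6

Row a is strictly dominated by row b (6>3, 7>2, 9>7); eliminate a.
Column r3 is strictly dominated by r1 for Player II (6<9, 3<6); eliminate r3.
Row c is strictly dominated by row b (6>3, 7>3); eliminate c.
Column r2 is strictly dominated by r1 for Player II (6<7); eliminate r2.
Only (b, r1) remains, with payoff 6.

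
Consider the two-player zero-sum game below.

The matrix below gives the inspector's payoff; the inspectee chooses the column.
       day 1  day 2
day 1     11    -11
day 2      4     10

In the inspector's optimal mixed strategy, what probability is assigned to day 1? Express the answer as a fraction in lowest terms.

3/14

Row minima are -11 and 4, so the inspector's maximin is 4; column maxima are 11 and 10, so the inspectee's minimax is 10. These differ, so the equilibrium is in mixed strategies.
Let the inspector play day 1 with probability p. The inspectee is indifferent when 11p + 4(1−p) = −11p + 10(1−p), giving p = 3/14.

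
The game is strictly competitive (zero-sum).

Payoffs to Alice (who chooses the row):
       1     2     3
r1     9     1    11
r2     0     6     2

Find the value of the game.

27/7

Column 3 is strictly dominated by 1 for Bob (it gives Alice more in every row).
The remaining 2×2 game on (r1, r2) × (1, 2) has no saddle point. Let Alice play r1 with probability p; indifference gives 9p = p + 6(1−p), so p = 3/7.
Similarly Bob's optimal q on 1 is 5/14, and the value is 9·(5/14) + (1)·(9/14) = 27/7.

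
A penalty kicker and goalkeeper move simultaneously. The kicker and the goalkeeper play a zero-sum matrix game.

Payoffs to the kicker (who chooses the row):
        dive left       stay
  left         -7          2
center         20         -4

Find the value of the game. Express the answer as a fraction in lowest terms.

Row minima are -7 and -4, so the kicker's maximin is -4; column maxima are 20 and 2, so the goalkeeper's minimax is 2. These differ, so the equilibrium is in mixed strategies.
Let the kicker play left with probability p. The goalkeeper is indifferent when −7p + 20(1−p) = 2p − 4(1−p), giving p = 8/11.
Let the goalkeeper play dive left with probability q. The kicker is indifferent when −7q + 2(1−q) = 20q − 4(1−q), giving q = 2/11.
The value is -7·(2/11) + (2)·(9/11) = 4/11.

4/11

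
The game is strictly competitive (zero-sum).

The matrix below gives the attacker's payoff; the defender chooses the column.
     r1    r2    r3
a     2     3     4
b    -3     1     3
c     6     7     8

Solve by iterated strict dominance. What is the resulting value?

6

Column r3 is strictly dominated by r1 for the defender (2<4, -3<3, 6<8); eliminate r3.
Row b is strictly dominated by row a (2>-3, 3>1); eliminate b.
Row a is strictly dominated by row c (6>2, 7>3); eliminate a.
Column r2 is strictly dominated by r1 for the defender (6<7); eliminate r2.
Only (c, r1) remains, with payoff 6.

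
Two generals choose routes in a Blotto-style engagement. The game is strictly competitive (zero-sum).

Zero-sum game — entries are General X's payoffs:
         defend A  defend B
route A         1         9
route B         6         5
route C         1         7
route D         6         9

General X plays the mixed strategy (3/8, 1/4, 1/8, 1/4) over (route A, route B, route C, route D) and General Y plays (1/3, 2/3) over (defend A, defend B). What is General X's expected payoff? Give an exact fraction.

19/3

Against (1/3, 2/3), each row's expected payoff is route A: 19/3; route B: 16/3; route C: 5; route D: 8.
Taking the (3/8, 1/4, 1/8, 1/4)-weighted average: (3/8)·(19/3) + (1/4)·(16/3) + (1/8)·(5) + (1/4)·(8) = 19/3.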